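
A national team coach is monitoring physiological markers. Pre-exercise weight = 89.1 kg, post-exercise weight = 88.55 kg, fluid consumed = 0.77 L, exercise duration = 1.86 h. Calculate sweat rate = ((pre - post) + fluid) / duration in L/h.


Weight loss = 89.1 - 88.55 = 0.55 kg (approx L)
Total sweat = 0.55 + 0.77 = 1.32 L
Sweat rate = 1.32 / 1.86 = 0.71 L/h

0.71 L/h


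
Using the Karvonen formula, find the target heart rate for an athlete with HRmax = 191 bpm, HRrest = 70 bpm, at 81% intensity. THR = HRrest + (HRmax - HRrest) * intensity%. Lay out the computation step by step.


HRR = 191 - 70 = 121
THR = 70 + 121 * 0.81
= 70 + 98.01
= 168.01 bpm

168.01 bpm


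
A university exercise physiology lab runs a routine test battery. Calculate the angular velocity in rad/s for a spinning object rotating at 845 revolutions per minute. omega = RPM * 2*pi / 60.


omega = RPM * 2*pi / 60
= 845 * 6.28318531 / 60
= 88.488 rad/s

88.488 rad/s


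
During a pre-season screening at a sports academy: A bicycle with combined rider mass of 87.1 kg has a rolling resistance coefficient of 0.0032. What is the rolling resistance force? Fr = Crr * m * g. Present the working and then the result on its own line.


Fr = 0.0032 * 87.1 * 9.81
= 0.27872 * 9.81
= 2.734 N

2.734 N


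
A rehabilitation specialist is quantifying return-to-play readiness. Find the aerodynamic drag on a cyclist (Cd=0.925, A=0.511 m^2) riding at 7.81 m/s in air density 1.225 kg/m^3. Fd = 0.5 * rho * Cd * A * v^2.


Fd = 0.5 * 1.225 * 0.925 * 0.511 * 7.81^2
= 0.5 * 1.225 * 0.925 * 0.511 * 60.9961
= 17.659 N

17.659 N


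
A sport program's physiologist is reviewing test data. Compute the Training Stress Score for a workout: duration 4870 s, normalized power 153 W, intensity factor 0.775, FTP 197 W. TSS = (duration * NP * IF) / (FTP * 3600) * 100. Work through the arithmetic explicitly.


Product = 4870 * 153 * 0.775 = 577460.25
Base = 197 * 3600 = 709200
TSS = 577460.25 / 709200 * 100 = 81.42

81.42 TSS


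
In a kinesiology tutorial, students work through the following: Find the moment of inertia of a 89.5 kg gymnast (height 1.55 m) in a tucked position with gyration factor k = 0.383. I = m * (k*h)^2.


Radius of gyration = 0.383 * 1.55 = 0.59365 m
I = 89.5 * 0.59365^2
= 89.5 * 0.35242
= 31.542 kg*m^2

31.542 kg*m^2


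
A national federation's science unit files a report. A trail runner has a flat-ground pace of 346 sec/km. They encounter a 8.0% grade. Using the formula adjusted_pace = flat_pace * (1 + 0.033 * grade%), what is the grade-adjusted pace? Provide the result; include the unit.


Grade factor = 1 + 0.033 * 8.0 = 1.264
Adjusted = 346 * 1.264 = 437.34 sec/km

437.34 s/km


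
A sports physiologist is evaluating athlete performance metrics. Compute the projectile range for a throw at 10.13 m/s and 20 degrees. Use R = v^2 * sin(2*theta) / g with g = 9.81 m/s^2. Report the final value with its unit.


Two times the angle = 40 degrees
sin(40) = 0.642788
R = 102.6169 * 0.642788 / 9.81 = 6.724 m

6.724 m


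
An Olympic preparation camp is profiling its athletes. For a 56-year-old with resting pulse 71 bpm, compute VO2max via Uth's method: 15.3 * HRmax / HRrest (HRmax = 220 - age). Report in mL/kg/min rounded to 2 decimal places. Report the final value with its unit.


Step 1: HRmax = 220 - 56 = 164 bpm
Step 2: Ratio = 164 / 71 = 2.3099
Step 3: VO2max = 15.3 * 2.3099 = 35.34 mL/kg/min

35.34 mL/kg/min


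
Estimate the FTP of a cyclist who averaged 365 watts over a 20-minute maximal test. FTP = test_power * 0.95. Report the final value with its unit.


FTP = 365 * 0.95 = 346.75 W

346.75 W


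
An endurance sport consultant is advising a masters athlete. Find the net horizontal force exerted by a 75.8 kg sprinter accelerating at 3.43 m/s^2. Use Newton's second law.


Newton's second law: F = m * a
F = 75.8 * 3.43 = 259.99 N

259.99 N


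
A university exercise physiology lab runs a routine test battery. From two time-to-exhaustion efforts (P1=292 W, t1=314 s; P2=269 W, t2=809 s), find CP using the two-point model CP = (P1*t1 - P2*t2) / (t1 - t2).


Work in trial 1 = 91688 J
Work in trial 2 = 217621 J
Delta work = -125933 J
Delta time = -495 s
CP = -125933 / -495 = 254.41 W

254.41 W


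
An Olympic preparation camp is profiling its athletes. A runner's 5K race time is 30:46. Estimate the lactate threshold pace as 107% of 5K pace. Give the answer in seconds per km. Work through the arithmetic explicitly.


Total race time = 30*60 + 46 = 1846 seconds
5K pace = 1846 / 5 = 369.2 sec/km
LT pace = 369.2 * 1.07 = 395.04 sec/km

395.04 s/km


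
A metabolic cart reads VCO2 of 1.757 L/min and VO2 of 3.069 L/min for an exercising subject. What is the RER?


RER = VCO2 / VO2 = 1.757 / 3.069 = 0.5725

0.5725


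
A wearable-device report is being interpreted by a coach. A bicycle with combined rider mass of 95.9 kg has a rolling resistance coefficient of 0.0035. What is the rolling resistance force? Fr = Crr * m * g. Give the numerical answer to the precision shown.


Fr = 0.0035 * 95.9 * 9.81
= 0.33565 * 9.81
= 3.293 N

3.293 N


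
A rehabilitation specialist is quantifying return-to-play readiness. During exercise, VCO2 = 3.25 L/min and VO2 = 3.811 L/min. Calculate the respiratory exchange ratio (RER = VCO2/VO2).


RER = VCO2 / VO2
= 3.25 / 3.811
= 0.8528

0.8528


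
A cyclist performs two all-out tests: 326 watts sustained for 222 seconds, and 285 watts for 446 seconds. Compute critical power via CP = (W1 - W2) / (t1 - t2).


W1 = P1 * t1 = 326 * 222 = 72372 J
W2 = P2 * t2 = 285 * 446 = 127110 J
CP = (72372 - 127110) / (222 - 446)
= 244.37 W

244.37 W


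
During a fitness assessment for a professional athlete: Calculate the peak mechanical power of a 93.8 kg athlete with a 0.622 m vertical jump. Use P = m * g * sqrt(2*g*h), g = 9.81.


First, sqrt(2gh) = sqrt(2 * 9.81 * 0.622)
= sqrt(12.20364) = 3.493371 m/s
Power = 93.8 * 9.81 * 3.493371 = 3214.52 W

3214.52 W


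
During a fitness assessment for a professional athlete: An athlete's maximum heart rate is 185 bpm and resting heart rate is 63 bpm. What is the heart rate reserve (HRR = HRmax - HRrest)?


HRR = HRmax - HRrest
= 185 - 63
= 122 bpm

122 bpm


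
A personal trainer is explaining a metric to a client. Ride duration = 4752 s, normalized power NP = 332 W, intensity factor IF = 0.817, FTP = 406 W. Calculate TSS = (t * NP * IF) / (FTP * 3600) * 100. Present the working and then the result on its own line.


Numerator = 4752 * 332 * 0.817 = 1288951.488
Denominator = 406 * 3600 = 1461600
TSS = 1288951.488 / 1461600 * 100
= 88.19

88.19 TSS


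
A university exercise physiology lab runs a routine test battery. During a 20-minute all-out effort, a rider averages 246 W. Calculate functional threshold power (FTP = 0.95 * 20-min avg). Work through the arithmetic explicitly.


FTP = 0.95 * 246
= 233.7 W

233.7 W


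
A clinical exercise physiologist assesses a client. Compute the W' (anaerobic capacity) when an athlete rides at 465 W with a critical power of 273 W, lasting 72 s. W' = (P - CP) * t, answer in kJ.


Above-CP power = 192 W
Duration = 72 s
W' = 192 * 72 = 13824 J
Convert: 13824 / 1000 = 13.824 kJ

13.824 kJ


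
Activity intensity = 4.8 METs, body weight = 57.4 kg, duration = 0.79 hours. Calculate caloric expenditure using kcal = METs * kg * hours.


kcal = 4.8 * 57.4 * 0.79
= 275.52 * 0.79
= 217.66 kcal

217.66 kcal


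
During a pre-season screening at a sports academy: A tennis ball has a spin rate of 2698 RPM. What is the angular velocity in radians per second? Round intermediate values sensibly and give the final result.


Convert RPM to rad/s: multiply by 2*pi and divide by 60
omega = 2698 * 2 * pi / 60
= 282.534 rad/s

282.534 rad/s


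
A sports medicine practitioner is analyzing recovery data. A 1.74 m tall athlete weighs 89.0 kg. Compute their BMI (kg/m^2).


height^2 = 3.0276 m^2
BMI = 89.0 / 3.0276 = 29.4 kg/m^2

29.4 kg/m^2


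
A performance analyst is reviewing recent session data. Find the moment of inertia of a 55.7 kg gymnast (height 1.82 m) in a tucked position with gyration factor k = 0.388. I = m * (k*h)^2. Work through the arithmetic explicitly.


Radius of gyration = 0.388 * 1.82 = 0.70616 m
I = 55.7 * 0.70616^2
= 55.7 * 0.498662
= 27.775 kg*m^2

27.775 kg*m^2


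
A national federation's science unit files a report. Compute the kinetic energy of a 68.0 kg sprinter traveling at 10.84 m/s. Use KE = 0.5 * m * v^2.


Velocity squared = 117.5056
KE = 0.5 * 68.0 * 117.5056 = 3995.19 J

3995.19 J


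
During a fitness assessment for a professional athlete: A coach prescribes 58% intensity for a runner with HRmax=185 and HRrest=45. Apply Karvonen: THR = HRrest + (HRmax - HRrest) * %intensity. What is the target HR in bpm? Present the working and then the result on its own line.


Heart rate reserve = 185 - 45 = 140
Intensity fraction = 58 / 100 = 0.58
THR = 45 + 140 * 0.58 = 126.2 bpm

126.2 bpm


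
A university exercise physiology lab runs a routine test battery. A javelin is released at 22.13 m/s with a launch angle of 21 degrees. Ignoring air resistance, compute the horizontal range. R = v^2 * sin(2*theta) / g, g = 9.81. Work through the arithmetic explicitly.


Launch speed squared = 489.7369
sin(2 * 21 deg) = 0.669131
Range = 489.7369 * 0.669131 / 9.81
= 33.404 m

33.404 m


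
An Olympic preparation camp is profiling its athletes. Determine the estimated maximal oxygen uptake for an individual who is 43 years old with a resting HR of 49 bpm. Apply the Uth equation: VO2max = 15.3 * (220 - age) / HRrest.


HRmax = 220 - 43 = 177
VO2max = 15.3 * (177 / 49)
= 15.3 * 3.6122
= 55.27 mL/kg/min

55.27 mL/kg/min


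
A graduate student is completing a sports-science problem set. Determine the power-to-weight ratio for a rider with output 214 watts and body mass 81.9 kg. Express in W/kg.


P/W = 214 / 81.9 = 2.613 W/kg

2.613 W/kg


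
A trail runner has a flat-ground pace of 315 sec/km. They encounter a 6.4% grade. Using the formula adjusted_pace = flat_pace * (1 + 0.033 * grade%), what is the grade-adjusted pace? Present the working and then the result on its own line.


Grade factor = 1 + 0.033 * 6.4 = 1.2112
Adjusted = 315 * 1.2112 = 381.53 sec/km

381.53 s/km


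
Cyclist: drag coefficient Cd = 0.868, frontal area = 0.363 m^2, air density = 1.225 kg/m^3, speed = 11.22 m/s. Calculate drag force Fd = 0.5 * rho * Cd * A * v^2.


v^2 = 11.22^2 = 125.8884
Fd = 0.5 * 1.225 * 0.868 * 0.363 * 125.8884
= 24.295 N

24.295 N


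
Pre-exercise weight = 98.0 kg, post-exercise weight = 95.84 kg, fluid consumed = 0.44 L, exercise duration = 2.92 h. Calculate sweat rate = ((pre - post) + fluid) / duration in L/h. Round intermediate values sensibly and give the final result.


Weight loss = 98.0 - 95.84 = 2.16 kg (approx L)
Total sweat = 2.16 + 0.44 = 2.6 L
Sweat rate = 2.6 / 2.92 = 0.89 L/h

0.89 L/h


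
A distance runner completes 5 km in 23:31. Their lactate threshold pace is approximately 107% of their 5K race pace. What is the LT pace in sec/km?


Convert to seconds: 23 min 31 s = 1411 s
Pace per km = 1411 / 5 = 282.2 s/km
LT pace = 282.2 * 1.07 = 301.95 s/km

301.95 s/km


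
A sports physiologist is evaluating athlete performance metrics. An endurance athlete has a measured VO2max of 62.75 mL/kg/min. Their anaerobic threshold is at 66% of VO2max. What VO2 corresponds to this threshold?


Anaerobic threshold VO2 = VO2max * 66%
= 62.75 * 0.66
= 41.42 mL/kg/min

41.42 mL/kg/min


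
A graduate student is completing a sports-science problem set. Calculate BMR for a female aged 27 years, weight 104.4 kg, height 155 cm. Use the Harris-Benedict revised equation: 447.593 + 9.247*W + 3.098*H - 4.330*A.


Substituting values:
W term = 9.247 * 104.4 = 965.3868
H term = 3.098 * 155 = 480.19
A term = 4.330 * 27 = 116.91
BMR = 1776.26 kcal/day

1776.26 kcal/day


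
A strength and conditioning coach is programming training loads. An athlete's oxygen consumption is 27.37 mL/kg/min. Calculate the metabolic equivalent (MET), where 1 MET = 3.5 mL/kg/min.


MET = VO2 / 3.5
= 27.37 / 3.5
= 7.82 METs

7.82 METs


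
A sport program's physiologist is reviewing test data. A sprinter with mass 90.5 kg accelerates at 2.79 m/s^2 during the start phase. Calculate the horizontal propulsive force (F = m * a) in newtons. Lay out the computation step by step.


F = m * a
= 90.5 * 2.79
= 252.5 N

252.5 N


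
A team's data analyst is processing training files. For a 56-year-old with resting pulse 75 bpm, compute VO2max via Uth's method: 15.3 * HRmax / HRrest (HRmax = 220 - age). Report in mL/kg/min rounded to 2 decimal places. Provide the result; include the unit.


Step 1: HRmax = 220 - 56 = 164 bpm
Step 2: Ratio = 164 / 75 = 2.1867
Step 3: VO2max = 15.3 * 2.1867 = 33.46 mL/kg/min

33.46 mL/kg/min


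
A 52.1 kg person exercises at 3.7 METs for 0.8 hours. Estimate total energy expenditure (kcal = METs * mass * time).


Energy = METs * mass(kg) * time(h)
= 3.7 * 52.1 * 0.8
= 154.22 kcal

154.22 kcal


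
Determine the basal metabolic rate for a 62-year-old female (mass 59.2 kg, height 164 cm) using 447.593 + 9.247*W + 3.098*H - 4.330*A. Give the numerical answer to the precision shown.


BMR = 447.593 + 9.247*59.2 + 3.098*164 - 4.330*62
= 1234.63 kcal/day

1234.63 kcal/day


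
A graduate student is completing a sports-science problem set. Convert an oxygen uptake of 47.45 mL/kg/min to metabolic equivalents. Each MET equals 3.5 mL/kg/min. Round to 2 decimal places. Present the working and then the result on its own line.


One MET = 3.5 mL/kg/min
Number of METs = 47.45 / 3.5
= 13.56 METs

13.56 METs


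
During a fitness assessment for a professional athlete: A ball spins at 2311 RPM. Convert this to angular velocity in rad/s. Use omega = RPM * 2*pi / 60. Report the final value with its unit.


omega = 2311 * 2 * pi / 60
= 2311 * 6.28318531 / 60
= 14520.441 / 60
= 242.007 rad/s

242.007 rad/s


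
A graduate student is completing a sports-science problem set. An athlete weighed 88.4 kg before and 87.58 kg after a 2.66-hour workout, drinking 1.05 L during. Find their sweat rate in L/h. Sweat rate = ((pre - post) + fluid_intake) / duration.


Body mass change = 0.82 kg
Total sweat loss = 0.82 + 1.05 = 1.87 L
Rate = 1.87 / 2.66 = 0.703 L/h

0.703 L/h


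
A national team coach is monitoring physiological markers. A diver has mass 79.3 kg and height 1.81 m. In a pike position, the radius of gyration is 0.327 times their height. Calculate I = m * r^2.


r = 0.327 * 1.81 = 0.59187 m
I = m * r^2 = 79.3 * 0.35031 = 27.78 kg*m^2

27.78 kg*m^2


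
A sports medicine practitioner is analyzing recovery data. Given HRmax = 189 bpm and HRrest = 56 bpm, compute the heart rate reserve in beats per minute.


Heart rate reserve = maximum HR minus resting HR
HRR = 189 - 56 = 133 bpm

133 bpm


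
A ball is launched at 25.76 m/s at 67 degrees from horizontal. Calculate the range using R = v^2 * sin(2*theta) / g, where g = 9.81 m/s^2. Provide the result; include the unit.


sin(2 * 67) = sin(134) = 0.71934
v^2 = 25.76^2 = 663.5776
R = 663.5776 * 0.71934 / 9.81
= 48.658 m

48.658 m


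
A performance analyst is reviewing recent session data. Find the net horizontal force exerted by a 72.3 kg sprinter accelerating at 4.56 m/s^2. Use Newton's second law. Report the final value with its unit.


Newton's second law: F = m * a
F = 72.3 * 4.56 = 329.69 N

329.69 N


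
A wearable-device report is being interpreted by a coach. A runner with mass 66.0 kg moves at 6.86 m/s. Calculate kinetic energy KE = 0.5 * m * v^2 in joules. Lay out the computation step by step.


v^2 = 6.86^2 = 47.0596
KE = 0.5 * 66.0 * 47.0596
= 1552.97 J

1552.97 J


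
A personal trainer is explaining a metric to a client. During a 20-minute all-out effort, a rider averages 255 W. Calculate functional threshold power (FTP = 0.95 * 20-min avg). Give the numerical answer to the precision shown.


FTP = 0.95 * 255
= 242.25 W

242.25 W


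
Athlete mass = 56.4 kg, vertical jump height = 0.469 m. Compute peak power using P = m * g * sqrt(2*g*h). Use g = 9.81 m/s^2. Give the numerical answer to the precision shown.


sqrt(2 * 9.81 * 0.469) = sqrt(9.20178) = 3.033444 m/s
P = 56.4 * 9.81 * 3.033444
= 1678.36 W

1678.36 W


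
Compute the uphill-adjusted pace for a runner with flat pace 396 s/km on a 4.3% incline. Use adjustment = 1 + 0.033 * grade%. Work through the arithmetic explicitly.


Adjustment factor = 1 + 0.033 * 4.3 = 1.1419
Grade-adjusted pace = 396 * 1.1419 = 452.19 s/km

452.19 s/km


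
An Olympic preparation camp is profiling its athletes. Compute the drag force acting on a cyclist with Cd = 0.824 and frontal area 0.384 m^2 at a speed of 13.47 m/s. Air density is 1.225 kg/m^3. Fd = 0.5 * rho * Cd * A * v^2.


Step 1: v^2 = 181.4409
Step 2: Fd = 0.5 * 1.225 * 0.824 * 0.384 * 181.4409
= 35.164 N

35.164 N


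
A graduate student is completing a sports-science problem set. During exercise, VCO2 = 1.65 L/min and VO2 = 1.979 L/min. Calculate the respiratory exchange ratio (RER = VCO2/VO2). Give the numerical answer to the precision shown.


RER = VCO2 / VO2
= 1.65 / 1.979
= 0.8338

0.8338


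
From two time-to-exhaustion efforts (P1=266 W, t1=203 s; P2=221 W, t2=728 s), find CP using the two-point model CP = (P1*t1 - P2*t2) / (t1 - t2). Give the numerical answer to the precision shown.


Work in trial 1 = 53998 J
Work in trial 2 = 160888 J
Delta work = -106890 J
Delta time = -525 s
CP = -106890 / -525 = 203.6 W

203.6 W


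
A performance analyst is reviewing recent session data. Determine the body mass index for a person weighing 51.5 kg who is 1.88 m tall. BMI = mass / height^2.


BMI = mass / height^2
= 51.5 / 1.88^2
= 51.5 / 3.5344
= 14.57 kg/m^2

14.57 kg/m^2


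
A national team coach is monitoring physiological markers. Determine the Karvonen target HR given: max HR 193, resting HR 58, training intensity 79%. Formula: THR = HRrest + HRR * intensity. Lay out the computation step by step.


HRR = HRmax - HRrest = 193 - 58 = 135
THR = 58 + 135 * 0.79
= 164.65 bpm

164.65 bpm


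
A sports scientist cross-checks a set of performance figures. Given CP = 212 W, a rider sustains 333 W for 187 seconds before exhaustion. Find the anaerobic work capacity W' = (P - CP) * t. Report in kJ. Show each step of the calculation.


Excess power = 333 - 212 = 121 W
Work above CP = 121 * 187 = 22627 J
W' = 22.627 kJ

22.627 kJ


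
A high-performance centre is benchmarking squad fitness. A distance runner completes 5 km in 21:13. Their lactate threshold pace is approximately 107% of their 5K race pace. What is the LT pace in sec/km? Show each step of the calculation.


Convert to seconds: 21 min 13 s = 1273 s
Pace per km = 1273 / 5 = 254.6 s/km
LT pace = 254.6 * 1.07 = 272.42 s/km

272.42 s/km


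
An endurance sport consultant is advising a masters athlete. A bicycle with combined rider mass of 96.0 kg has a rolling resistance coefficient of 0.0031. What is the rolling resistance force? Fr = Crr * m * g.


Fr = 0.0031 * 96.0 * 9.81
= 0.2976 * 9.81
= 2.919 N

2.919 N


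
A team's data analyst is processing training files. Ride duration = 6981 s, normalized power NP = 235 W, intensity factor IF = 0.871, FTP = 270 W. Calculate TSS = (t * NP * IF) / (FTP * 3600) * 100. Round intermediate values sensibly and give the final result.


Numerator = 6981 * 235 * 0.871 = 1428905.985
Denominator = 270 * 3600 = 972000
TSS = 1428905.985 / 972000 * 100
= 147.01

147.01 TSS


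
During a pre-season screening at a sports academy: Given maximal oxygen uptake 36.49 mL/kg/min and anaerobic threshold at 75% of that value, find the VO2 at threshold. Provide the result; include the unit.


Percentage as decimal = 0.75
VO2 at AT = 36.49 * 0.75 = 27.37 mL/kg/min

27.37 mL/kg/min


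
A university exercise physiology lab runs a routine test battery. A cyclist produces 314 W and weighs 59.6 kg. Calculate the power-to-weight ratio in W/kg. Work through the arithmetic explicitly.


P/W = power / mass
= 314 / 59.6
= 5.268 W/kg

5.268 W/kg


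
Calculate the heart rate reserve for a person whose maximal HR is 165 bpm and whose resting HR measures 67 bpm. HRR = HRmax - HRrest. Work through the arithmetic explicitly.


HRmax = 165 bpm
HRrest = 67 bpm
HRR = 165 - 67 = 98 bpm

98 bpm


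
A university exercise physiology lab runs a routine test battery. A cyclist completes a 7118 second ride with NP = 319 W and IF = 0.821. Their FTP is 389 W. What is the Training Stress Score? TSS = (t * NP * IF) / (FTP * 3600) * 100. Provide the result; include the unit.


t * NP * IF = 7118 * 319 * 0.821 = 1864197.082
FTP * 3600 = 1400400
TSS = (1864197.082 / 1400400) * 100 = 133.12

133.12 TSS


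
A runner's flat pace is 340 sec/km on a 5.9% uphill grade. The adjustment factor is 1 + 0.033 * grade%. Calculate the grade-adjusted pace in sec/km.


Factor = 1 + 0.033 * 5.9 = 1.1947
Adjusted pace = 340 * 1.1947
= 406.2 sec/km

406.2 s/km


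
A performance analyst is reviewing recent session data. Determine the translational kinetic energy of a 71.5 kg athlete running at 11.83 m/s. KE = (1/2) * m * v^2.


KE = 0.5 * m * v^2
= 0.5 * 71.5 * 11.83^2
= 0.5 * 71.5 * 139.9489
= 5003.17 J

5003.17 J


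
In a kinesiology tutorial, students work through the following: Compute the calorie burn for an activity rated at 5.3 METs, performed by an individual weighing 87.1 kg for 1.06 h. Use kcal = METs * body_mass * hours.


Product of METs and mass = 5.3 * 87.1 = 461.63
Total kcal = 461.63 * 1.06 = 489.33 kcal

489.33 kcal


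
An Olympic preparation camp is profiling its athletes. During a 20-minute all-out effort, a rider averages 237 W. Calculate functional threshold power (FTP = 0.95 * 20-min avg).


FTP = 0.95 * 237
= 225.15 W

225.15 W


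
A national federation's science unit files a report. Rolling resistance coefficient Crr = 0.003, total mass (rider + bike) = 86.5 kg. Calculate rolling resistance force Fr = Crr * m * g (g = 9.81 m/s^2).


Fr = Crr * m * g
= 0.003 * 86.5 * 9.81
= 2.546 N

2.546 N


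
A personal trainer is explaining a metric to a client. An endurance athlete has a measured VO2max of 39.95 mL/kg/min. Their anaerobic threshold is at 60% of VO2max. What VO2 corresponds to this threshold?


Anaerobic threshold VO2 = VO2max * 60%
= 39.95 * 0.6
= 23.97 mL/kg/min

23.97 mL/kg/min


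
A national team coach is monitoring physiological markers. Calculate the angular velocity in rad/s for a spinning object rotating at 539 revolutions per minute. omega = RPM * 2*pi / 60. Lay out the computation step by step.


omega = RPM * 2*pi / 60
= 539 * 6.28318531 / 60
= 56.444 rad/s

56.444 rad/s


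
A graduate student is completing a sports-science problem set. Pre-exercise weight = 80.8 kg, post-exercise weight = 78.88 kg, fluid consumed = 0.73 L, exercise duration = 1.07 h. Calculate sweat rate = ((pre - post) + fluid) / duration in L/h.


Weight loss = 80.8 - 78.88 = 1.92 kg (approx L)
Total sweat = 1.92 + 0.73 = 2.65 L
Sweat rate = 2.65 / 1.07 = 2.477 L/h

2.477 L/h


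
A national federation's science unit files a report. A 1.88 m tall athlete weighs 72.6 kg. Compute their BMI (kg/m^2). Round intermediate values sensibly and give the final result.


height^2 = 3.5344 m^2
BMI = 72.6 / 3.5344 = 20.54 kg/m^2

20.54 kg/m^2


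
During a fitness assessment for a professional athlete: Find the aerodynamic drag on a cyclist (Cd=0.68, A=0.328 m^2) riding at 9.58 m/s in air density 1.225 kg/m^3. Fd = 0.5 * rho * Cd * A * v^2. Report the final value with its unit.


Fd = 0.5 * 1.225 * 0.68 * 0.328 * 9.58^2
= 0.5 * 1.225 * 0.68 * 0.328 * 91.7764
= 12.538 N

12.538 N


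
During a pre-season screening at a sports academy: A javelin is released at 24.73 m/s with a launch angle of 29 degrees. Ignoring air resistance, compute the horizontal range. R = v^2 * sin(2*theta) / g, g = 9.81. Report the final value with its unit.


Launch speed squared = 611.5729
sin(2 * 29 deg) = 0.848048
Range = 611.5729 * 0.848048 / 9.81
= 52.869 m

52.869 m


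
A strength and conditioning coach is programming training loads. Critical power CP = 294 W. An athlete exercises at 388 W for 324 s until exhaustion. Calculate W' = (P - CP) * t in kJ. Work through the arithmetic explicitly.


P - CP = 388 - 294 = 94 W
W' = 94 * 324 = 30456 J
= 30456 / 1000 = 30.456 kJ

30.456 kJ


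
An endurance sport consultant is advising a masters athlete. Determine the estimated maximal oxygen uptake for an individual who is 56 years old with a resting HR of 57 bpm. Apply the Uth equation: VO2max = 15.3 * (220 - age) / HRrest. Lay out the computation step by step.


HRmax = 220 - 56 = 164
VO2max = 15.3 * (164 / 57)
= 15.3 * 2.8772
= 44.02 mL/kg/min

44.02 mL/kg/min


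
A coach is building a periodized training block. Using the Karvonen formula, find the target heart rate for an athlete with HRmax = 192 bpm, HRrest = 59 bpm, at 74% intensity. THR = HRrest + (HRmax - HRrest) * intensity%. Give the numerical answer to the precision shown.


HRR = 192 - 59 = 133
THR = 59 + 133 * 0.74
= 59 + 98.42
= 157.42 bpm

157.42 bpm


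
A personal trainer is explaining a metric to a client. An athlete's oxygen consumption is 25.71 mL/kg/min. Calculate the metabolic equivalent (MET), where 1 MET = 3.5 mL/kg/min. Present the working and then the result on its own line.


MET = VO2 / 3.5
= 25.71 / 3.5
= 7.35 METs

7.35 METs


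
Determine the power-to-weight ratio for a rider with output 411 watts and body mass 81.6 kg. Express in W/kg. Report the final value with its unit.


P/W = 411 / 81.6 = 5.037 W/kg

5.037 W/kg


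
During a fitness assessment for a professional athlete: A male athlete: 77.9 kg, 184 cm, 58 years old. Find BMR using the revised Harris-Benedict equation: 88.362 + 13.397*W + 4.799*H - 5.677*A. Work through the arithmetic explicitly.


Intercept = 88.362
Weight contribution = 13.397 * 77.9 = 1043.6263
Height contribution = 4.799 * 184 = 883.016
Age contribution = 5.677 * 58 = 329.266
BMR = 88.362 + 1043.6263 + 883.016 - 329.266
= 1685.74 kcal/day

1685.74 kcal/day


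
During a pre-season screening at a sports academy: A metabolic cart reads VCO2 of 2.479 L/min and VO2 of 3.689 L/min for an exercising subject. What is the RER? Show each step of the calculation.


RER = VCO2 / VO2 = 2.479 / 3.689 = 0.672

0.672


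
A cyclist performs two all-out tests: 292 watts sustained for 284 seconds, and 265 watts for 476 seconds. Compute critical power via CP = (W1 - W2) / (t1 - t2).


W1 = P1 * t1 = 292 * 284 = 82928 J
W2 = P2 * t2 = 265 * 476 = 126140 J
CP = (82928 - 126140) / (284 - 476)
= 225.06 W

225.06 W


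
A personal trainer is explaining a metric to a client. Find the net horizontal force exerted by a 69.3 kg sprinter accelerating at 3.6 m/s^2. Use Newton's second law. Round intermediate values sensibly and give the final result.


Newton's second law: F = m * a
F = 69.3 * 3.6 = 249.48 N

249.48 N


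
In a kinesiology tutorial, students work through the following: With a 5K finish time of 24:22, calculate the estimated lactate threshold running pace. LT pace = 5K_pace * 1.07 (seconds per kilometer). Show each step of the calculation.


Race duration = 1462 s for 5 km
Average pace = 1462 / 5 = 292.4 s/km
LT pace = 292.4 * 1.07
= 312.87 s/km

312.87 s/km


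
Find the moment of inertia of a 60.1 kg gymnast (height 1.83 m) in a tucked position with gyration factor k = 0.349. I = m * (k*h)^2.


Radius of gyration = 0.349 * 1.83 = 0.63867 m
I = 60.1 * 0.63867^2
= 60.1 * 0.407899
= 24.515 kg*m^2

24.515 kg*m^2


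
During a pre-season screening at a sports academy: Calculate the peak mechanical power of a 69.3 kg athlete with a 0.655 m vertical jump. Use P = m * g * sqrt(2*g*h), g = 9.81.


First, sqrt(2gh) = sqrt(2 * 9.81 * 0.655)
= sqrt(12.8511) = 3.584843 m/s
Power = 69.3 * 9.81 * 3.584843 = 2437.09 W

2437.09 W


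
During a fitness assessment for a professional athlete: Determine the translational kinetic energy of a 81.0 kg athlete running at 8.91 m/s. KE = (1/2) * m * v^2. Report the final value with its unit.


KE = 0.5 * m * v^2
= 0.5 * 81.0 * 8.91^2
= 0.5 * 81.0 * 79.3881
= 3215.22 J

3215.22 J


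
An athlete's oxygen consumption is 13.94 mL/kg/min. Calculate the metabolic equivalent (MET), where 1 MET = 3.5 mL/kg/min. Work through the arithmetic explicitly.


MET = VO2 / 3.5
= 13.94 / 3.5
= 3.98 METs

3.98 METs


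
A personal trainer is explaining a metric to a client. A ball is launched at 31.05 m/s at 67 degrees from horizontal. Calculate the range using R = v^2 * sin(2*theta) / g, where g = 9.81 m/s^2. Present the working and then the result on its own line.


sin(2 * 67) = sin(134) = 0.71934
v^2 = 31.05^2 = 964.1025
R = 964.1025 * 0.71934 / 9.81
= 70.695 m

70.695 m


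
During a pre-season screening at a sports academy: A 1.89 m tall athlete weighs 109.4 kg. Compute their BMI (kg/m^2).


height^2 = 3.5721 m^2
BMI = 109.4 / 3.5721 = 30.63 kg/m^2

30.63 kg/m^2


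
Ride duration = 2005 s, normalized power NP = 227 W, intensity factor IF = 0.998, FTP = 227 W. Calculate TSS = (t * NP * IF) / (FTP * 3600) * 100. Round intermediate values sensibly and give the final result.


Numerator = 2005 * 227 * 0.998 = 454224.73
Denominator = 227 * 3600 = 817200
TSS = 454224.73 / 817200 * 100
= 55.58

55.58 TSS


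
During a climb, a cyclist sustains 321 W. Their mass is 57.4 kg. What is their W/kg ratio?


Power-to-weight = 321 W / 57.4 kg
= 5.592 W/kg

5.592 W/kg


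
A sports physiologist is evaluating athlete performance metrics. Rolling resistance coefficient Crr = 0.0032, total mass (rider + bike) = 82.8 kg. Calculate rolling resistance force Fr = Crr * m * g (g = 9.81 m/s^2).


Fr = Crr * m * g
= 0.0032 * 82.8 * 9.81
= 2.599 N

2.599 N


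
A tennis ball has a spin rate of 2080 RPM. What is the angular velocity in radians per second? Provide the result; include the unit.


Convert RPM to rad/s: multiply by 2*pi and divide by 60
omega = 2080 * 2 * pi / 60
= 217.817 rad/s

217.817 rad/s


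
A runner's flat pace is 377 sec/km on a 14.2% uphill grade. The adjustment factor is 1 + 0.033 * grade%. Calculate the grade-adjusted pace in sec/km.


Factor = 1 + 0.033 * 14.2 = 1.4686
Adjusted pace = 377 * 1.4686
= 553.66 sec/km

553.66 s/km


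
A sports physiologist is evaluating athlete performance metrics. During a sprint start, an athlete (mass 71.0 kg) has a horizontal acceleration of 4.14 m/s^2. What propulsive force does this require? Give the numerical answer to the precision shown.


Propulsive force = mass * acceleration
= 71.0 kg * 4.14 m/s^2
= 293.94 N

293.94 N


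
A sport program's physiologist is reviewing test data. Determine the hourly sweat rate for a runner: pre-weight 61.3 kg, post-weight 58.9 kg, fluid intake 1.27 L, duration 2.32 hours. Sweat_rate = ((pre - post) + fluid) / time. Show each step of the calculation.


Mass lost = 61.3 - 58.9 = 2.4 kg
Add fluid consumed: 2.4 + 1.27 = 3.67 L total sweat
Sweat rate = 3.67 / 2.32 = 1.582 L/h

1.582 L/h


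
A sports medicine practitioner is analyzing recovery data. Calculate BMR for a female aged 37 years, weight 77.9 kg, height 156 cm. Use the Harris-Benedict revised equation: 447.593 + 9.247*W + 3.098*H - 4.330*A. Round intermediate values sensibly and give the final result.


Substituting values:
W term = 9.247 * 77.9 = 720.3413
H term = 3.098 * 156 = 483.288
A term = 4.330 * 37 = 160.21
BMR = 1491.01 kcal/day

1491.01 kcal/day


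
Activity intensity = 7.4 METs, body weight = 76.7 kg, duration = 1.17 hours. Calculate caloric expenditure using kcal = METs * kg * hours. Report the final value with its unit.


kcal = 7.4 * 76.7 * 1.17
= 567.58 * 1.17
= 664.07 kcal

664.07 kcal


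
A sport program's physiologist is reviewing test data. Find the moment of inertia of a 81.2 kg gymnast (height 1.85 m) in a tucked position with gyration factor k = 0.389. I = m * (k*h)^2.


Radius of gyration = 0.389 * 1.85 = 0.71965 m
I = 81.2 * 0.71965^2
= 81.2 * 0.517896
= 42.053 kg*m^2

42.053 kg*m^2


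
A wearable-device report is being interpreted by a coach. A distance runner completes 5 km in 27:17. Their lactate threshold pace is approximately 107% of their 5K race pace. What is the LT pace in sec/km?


Convert to seconds: 27 min 17 s = 1637 s
Pace per km = 1637 / 5 = 327.4 s/km
LT pace = 327.4 * 1.07 = 350.32 s/km

350.32 s/km


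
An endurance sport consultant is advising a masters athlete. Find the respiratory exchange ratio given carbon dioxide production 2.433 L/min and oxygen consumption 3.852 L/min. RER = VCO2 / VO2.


VCO2 = 2.433 L/min
VO2 = 3.852 L/min
RER = 2.433 / 3.852 = 0.6316

0.6316


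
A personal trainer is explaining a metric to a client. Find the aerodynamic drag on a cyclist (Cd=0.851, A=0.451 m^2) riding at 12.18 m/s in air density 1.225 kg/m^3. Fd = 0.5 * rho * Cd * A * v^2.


Fd = 0.5 * 1.225 * 0.851 * 0.451 * 12.18^2
= 0.5 * 1.225 * 0.851 * 0.451 * 148.3524
= 34.874 N

34.874 N


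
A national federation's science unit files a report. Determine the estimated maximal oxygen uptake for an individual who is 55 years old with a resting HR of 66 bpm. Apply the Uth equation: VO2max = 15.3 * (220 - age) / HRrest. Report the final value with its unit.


HRmax = 220 - 55 = 165
VO2max = 15.3 * (165 / 66)
= 15.3 * 2.5
= 38.25 mL/kg/min

38.25 mL/kg/min


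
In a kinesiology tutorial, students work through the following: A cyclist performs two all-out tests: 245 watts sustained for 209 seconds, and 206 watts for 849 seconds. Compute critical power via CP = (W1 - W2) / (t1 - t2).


W1 = P1 * t1 = 245 * 209 = 51205 J
W2 = P2 * t2 = 206 * 849 = 174894 J
CP = (51205 - 174894) / (209 - 849)
= 193.26 W

193.26 W


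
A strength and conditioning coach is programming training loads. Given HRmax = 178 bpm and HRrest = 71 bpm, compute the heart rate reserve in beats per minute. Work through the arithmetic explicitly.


Heart rate reserve = maximum HR minus resting HR
HRR = 178 - 71 = 107 bpm

107 bpm


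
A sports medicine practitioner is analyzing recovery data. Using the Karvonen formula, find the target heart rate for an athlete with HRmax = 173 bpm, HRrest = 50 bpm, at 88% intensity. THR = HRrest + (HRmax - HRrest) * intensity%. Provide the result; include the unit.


HRR = 173 - 50 = 123
THR = 50 + 123 * 0.88
= 50 + 108.24
= 158.24 bpm

158.24 bpm


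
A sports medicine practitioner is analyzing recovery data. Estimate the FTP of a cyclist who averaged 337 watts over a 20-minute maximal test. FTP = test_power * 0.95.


FTP = 337 * 0.95 = 320.15 W

320.15 W


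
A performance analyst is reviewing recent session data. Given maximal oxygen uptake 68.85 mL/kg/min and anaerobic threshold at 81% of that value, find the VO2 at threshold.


Percentage as decimal = 0.81
VO2 at AT = 68.85 * 0.81 = 55.77 mL/kg/min

55.77 mL/kg/min


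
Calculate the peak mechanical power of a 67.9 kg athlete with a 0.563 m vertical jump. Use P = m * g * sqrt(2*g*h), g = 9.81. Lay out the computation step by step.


First, sqrt(2gh) = sqrt(2 * 9.81 * 0.563)
= sqrt(11.04606) = 3.323561 m/s
Power = 67.9 * 9.81 * 3.323561 = 2213.82 W

2213.82 W


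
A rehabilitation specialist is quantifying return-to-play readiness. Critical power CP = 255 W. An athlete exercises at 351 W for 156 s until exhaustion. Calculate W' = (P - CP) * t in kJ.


P - CP = 351 - 255 = 96 W
W' = 96 * 156 = 14976 J
= 14976 / 1000 = 14.976 kJ

14.976 kJ


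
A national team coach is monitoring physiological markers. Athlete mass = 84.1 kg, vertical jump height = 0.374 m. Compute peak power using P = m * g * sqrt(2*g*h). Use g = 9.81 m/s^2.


sqrt(2 * 9.81 * 0.374) = sqrt(7.33788) = 2.708852 m/s
P = 84.1 * 9.81 * 2.708852
= 2234.86 W

2234.86 W


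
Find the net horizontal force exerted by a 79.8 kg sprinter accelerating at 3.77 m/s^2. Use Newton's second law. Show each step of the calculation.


Newton's second law: F = m * a
F = 79.8 * 3.77 = 300.85 N

300.85 N


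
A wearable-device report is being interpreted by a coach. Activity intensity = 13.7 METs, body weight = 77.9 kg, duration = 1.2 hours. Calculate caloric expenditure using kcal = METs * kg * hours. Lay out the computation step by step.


kcal = 13.7 * 77.9 * 1.2
= 1067.23 * 1.2
= 1280.68 kcal

1280.68 kcal


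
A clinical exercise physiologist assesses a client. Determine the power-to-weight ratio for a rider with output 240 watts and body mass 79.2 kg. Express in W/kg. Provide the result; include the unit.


P/W = 240 / 79.2 = 3.03 W/kg

3.03 W/kg


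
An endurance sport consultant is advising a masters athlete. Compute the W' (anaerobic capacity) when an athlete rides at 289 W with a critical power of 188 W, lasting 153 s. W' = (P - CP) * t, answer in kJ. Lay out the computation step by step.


Above-CP power = 101 W
Duration = 153 s
W' = 101 * 153 = 15453 J
Convert: 15453 / 1000 = 15.453 kJ

15.453 kJ


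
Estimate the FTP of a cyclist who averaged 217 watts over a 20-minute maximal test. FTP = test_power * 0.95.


FTP = 217 * 0.95 = 206.15 W

206.15 W


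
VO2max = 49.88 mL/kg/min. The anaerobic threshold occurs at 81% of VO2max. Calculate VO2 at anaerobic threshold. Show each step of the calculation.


AT fraction = 81 / 100 = 0.81
AT VO2 = 49.88 * 0.81
= 40.4 mL/kg/min

40.4 mL/kg/min


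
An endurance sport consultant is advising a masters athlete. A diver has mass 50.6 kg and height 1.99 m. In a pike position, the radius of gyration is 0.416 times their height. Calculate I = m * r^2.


r = 0.416 * 1.99 = 0.82784 m
I = m * r^2 = 50.6 * 0.685319 = 34.677 kg*m^2

34.677 kg*m^2


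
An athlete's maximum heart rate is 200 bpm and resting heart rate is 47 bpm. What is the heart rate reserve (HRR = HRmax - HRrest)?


HRR = HRmax - HRrest
= 200 - 47
= 153 bpm

153 bpm


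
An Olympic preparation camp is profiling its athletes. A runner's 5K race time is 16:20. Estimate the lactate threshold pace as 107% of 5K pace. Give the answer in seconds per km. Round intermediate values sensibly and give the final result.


Total race time = 16*60 + 20 = 980 seconds
5K pace = 980 / 5 = 196.0 sec/km
LT pace = 196.0 * 1.07 = 209.72 sec/km

209.72 s/km


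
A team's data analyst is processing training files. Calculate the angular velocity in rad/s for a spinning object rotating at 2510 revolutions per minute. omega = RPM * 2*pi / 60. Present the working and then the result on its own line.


omega = RPM * 2*pi / 60
= 2510 * 6.28318531 / 60
= 262.847 rad/s

262.847 rad/s


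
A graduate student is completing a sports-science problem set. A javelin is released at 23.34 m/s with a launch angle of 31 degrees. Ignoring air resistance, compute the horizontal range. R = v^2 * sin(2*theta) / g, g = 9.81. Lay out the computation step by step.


Launch speed squared = 544.7556
sin(2 * 31 deg) = 0.882948
Range = 544.7556 * 0.882948 / 9.81
= 49.031 m

49.031 m


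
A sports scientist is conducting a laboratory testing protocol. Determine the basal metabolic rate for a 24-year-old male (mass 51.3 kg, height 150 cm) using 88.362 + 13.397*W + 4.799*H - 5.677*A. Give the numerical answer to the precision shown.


BMR = 88.362 + 13.397*51.3 + 4.799*150 - 5.677*24
= 1359.23 kcal/day

1359.23 kcal/day


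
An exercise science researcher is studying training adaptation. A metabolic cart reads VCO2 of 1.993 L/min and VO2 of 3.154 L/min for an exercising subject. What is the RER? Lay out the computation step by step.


RER = VCO2 / VO2 = 1.993 / 3.154 = 0.6319

0.6319


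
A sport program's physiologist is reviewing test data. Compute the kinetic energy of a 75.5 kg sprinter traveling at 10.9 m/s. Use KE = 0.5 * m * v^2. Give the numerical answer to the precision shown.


Velocity squared = 118.81
KE = 0.5 * 75.5 * 118.81 = 4485.08 J

4485.08 J
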